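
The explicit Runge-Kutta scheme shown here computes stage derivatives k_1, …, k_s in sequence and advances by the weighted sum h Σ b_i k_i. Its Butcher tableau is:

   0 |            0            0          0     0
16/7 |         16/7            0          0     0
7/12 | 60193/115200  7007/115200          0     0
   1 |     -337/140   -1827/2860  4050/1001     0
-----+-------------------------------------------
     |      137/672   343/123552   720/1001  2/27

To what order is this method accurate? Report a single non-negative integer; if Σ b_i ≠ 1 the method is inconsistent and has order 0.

b = (137/672, 343/123552, 720/1001, 2/27)
c = (0, 16/7, 7/12, 1)
Ac = (0, 0, 1001/7200, 9/10)
Σ b_i: 137/672·1 + 343/123552·1 + 720/1001·1 + 2/27·1 = 1 ✓
b·c: 343/123552·16/7 + 720/1001·7/12 + 2/27·1 = 1/2 ✓
b·c²: 343/123552·256/49 + 720/1001·49/144 + 2/27·1 = 1/3 ✓
b·Ac: 720/1001·1001/7200 + 2/27·9/10 = 1/6 ✓
b·c³: 343/123552·4096/343 + 720/1001·343/1728 + 2/27·1 = 1/4 ✓
b·(c∘Ac): 720/1001·7007/86400 + 2/27·9/10 = 1/8 ✓
b·Ac²: 720/1001·143/450 + 2/27·(-549/280) = 1/12 ✓
b·A²c: 2/27·9/16 = 1/24 ✓; 4 stages ⇒ order 4.

4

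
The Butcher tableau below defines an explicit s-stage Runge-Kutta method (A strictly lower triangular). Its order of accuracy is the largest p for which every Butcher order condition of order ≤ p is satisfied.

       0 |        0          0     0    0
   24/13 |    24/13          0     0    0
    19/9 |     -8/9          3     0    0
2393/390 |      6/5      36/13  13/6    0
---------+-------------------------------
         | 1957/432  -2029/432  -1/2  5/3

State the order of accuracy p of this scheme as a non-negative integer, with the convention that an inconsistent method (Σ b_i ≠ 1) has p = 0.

b = (1957/432, -2029/432, -1/2, 5/3)
c = (0, 24/13, 19/9, 2393/390)
Ac = (0, 0, 72/13, 88399/9126)
Σ b_i: 1957/432·1 + (-2029/432)·1 + (-1/2)·1 + 5/3·1 = 1 ✓
b·c: (-2029/432)·24/13 + (-1/2)·19/9 + 5/3·2393/390 = 1/2 ✓
b·c²: (-2029/432)·576/169 + (-1/2)·361/81 + 5/3·5726449/152100 = 12186617/273780 ≠ 1/3 ⇒ order 2.
b·Ac: (-1/2)·72/13 + 5/3·88399/9126 = 366179/27378 ≠ 1/6

2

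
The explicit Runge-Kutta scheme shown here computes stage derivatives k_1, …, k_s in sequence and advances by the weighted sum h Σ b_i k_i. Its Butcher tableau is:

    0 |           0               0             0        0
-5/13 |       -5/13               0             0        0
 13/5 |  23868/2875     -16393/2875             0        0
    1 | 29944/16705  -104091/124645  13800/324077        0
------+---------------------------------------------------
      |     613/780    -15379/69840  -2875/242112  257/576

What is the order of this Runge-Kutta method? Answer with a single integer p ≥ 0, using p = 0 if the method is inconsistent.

b = (613/780, -15379/69840, -2875/242112, 257/576)
c = (0, -5/13, 13/5, 1)
Ac = (0, 0, 1261/575, 111/257)
Σ b_i: 613/780·1 + (-15379/69840)·1 + (-2875/242112)·1 + 257/576·1 = 1 ✓
b·c: (-15379/69840)·(-5/13) + (-2875/242112)·13/5 + 257/576·1 = 1/2 ✓
b·c²: (-15379/69840)·25/169 + (-2875/242112)·169/25 + 257/576·1 = 1/3 ✓
b·Ac: (-2875/242112)·1261/575 + 257/576·111/257 = 1/6 ✓
b·c³: (-15379/69840)·(-125/2197) + (-2875/242112)·2197/125 + 257/576·1 = 1/4 ✓
b·(c∘Ac): (-2875/242112)·16393/2875 + 257/576·111/257 = 1/8 ✓
b·Ac²: (-2875/242112)·(-97/115) + 257/576·549/3341 = 1/12 ✓
b·A²c: 257/576·24/257 = 1/24 ✓; 4 stages ⇒ order 4.

4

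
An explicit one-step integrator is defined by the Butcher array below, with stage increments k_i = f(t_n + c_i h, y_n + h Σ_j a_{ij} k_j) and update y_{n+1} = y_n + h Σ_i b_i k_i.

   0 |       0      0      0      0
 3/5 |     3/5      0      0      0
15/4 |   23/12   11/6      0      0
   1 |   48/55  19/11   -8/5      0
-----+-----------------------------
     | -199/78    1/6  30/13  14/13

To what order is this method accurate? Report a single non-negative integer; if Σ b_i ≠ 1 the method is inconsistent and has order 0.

1

b = (-199/78, 1/6, 30/13, 14/13)
c = (0, 3/5, 15/4, 1)
Ac = (0, 0, 11/10, -273/55)
Σ b_i: (-199/78)·1 + 1/6·1 + 30/13·1 + 14/13·1 = 1 ✓
b·c: 1/6·3/5 + 30/13·15/4 + 14/13·1 = 639/65 ≠ 1/2 ⇒ order 1.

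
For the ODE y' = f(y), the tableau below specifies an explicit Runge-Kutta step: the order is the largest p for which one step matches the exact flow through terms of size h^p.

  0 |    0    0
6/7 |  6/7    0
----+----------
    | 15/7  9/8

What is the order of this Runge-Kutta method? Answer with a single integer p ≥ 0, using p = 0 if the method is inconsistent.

0

b = (15/7, 9/8)
c = (0, 6/7)
Σ b_i: 15/7·1 + 9/8·1 = 183/56 ≠ 1 ⇒ order 0.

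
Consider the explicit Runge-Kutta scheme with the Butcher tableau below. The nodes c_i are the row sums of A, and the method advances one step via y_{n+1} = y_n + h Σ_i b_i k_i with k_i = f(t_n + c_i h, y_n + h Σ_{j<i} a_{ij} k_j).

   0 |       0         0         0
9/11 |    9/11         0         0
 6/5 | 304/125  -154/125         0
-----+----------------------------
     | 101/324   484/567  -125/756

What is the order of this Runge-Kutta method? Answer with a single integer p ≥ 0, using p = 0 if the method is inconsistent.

b = (101/324, 484/567, -125/756)
c = (0, 9/11, 6/5)
Ac = (0, 0, -126/125)
Σ b_i: 101/324·1 + 484/567·1 + (-125/756)·1 = 1 ✓
b·c: 484/567·9/11 + (-125/756)·6/5 = 1/2 ✓
b·c²: 484/567·81/121 + (-125/756)·36/25 = 1/3 ✓
b·Ac: (-125/756)·(-126/125) = 1/6 ✓; 3 stages ⇒ order 3.

3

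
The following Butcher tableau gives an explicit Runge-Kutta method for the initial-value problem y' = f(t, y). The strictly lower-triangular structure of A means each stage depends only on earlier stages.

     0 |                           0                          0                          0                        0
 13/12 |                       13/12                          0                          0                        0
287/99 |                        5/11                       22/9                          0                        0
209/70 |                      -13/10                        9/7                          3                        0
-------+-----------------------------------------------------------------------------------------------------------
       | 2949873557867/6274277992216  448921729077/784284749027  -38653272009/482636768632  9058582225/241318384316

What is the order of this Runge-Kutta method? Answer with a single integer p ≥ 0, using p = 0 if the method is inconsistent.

b = (2949873557867/6274277992216, 448921729077/784284749027, -38653272009/482636768632, 9058582225/241318384316)
c = (0, 13/12, 287/99, 209/70)
Ac = (0, 0, 143/54, 9323/924)
Σ b_i: 2949873557867/6274277992216·1 + 448921729077/784284749027·1 + (-38653272009/482636768632)·1 + 9058582225/241318384316·1 = 1 ✓
b·c: 448921729077/784284749027·13/12 + (-38653272009/482636768632)·287/99 + 9058582225/241318384316·209/70 = 1/2 ✓
b·c²: 448921729077/784284749027·169/144 + (-38653272009/482636768632)·82369/9801 + 9058582225/241318384316·43681/4900 = 1/3 ✓
b·Ac: (-38653272009/482636768632)·143/54 + 9058582225/241318384316·9323/924 = 1/6 ✓
b·c³: 448921729077/784284749027·2197/1728 + (-38653272009/482636768632)·23639903/970299 + 9058582225/241318384316·9129329/343000 = -3001566521166163/13378691226479040 ≠ 1/4 ⇒ order 3.
b·(c∘Ac): (-38653272009/482636768632)·3731/486 + 9058582225/241318384316·177137/5880 = 2988555862567/5791641223584 ≠ 1/8
b·Ac²: (-38653272009/482636768632)·1859/648 + 9058582225/241318384316·9777451/365904 = 221696031424457/286686240567408 ≠ 1/12
b·A²c: 9058582225/241318384316·143/18 = 1295377258175/4343730917688 ≠ 1/24

3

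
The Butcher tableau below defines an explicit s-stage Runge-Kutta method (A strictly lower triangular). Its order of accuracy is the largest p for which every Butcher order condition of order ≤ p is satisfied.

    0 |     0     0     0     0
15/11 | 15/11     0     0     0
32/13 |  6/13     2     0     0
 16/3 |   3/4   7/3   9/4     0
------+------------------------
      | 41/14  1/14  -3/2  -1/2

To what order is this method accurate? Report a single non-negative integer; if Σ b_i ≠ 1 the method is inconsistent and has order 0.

b = (41/14, 1/14, -3/2, -1/2)
c = (0, 15/11, 32/13, 16/3)
Ac = (0, 0, 30/11, 1247/143)
Σ b_i: 41/14·1 + 1/14·1 + (-3/2)·1 + (-1/2)·1 = 1 ✓
b·c: 1/14·15/11 + (-3/2)·32/13 + (-1/2)·16/3 = -37607/6006 ≠ 1/2 ⇒ order 1.

1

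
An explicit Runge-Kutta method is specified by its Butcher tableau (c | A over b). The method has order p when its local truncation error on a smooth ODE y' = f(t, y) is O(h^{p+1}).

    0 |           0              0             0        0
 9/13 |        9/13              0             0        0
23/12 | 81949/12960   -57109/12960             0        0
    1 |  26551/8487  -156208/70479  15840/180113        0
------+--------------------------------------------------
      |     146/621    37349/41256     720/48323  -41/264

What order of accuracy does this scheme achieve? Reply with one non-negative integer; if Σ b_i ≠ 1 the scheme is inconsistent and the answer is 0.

4

b = (146/621, 37349/41256, 720/48323, -41/264)
c = (0, 9/13, 23/12, 1)
Ac = (0, 0, -4393/1440, -56/41)
Σ b_i: 146/621·1 + 37349/41256·1 + 720/48323·1 + (-41/264)·1 = 1 ✓
b·c: 37349/41256·9/13 + 720/48323·23/12 + (-41/264)·1 = 1/2 ✓
b·c²: 37349/41256·81/169 + 720/48323·529/144 + (-41/264)·1 = 1/3 ✓
b·Ac: 720/48323·(-4393/1440) + (-41/264)·(-56/41) = 1/6 ✓
b·c³: 37349/41256·729/2197 + 720/48323·12167/1728 + (-41/264)·1 = 1/4 ✓
b·(c∘Ac): 720/48323·(-101039/17280) + (-41/264)·(-56/41) = 1/8 ✓
b·Ac²: 720/48323·(-4393/2080) + (-41/264)·(-394/533) = 1/12 ✓
b·A²c: (-41/264)·(-11/41) = 1/24 ✓; 4 stages ⇒ order 4.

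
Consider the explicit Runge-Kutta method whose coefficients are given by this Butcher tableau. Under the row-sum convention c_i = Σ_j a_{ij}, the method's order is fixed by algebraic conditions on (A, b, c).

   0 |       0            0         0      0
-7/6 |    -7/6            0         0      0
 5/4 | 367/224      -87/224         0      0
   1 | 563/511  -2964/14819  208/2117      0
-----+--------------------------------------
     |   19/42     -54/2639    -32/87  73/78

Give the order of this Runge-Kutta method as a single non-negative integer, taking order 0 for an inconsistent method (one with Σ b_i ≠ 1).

b = (19/42, -54/2639, -32/87, 73/78)
c = (0, -7/6, 5/4, 1)
Ac = (0, 0, 29/64, 26/73)
Σ b_i: 19/42·1 + (-54/2639)·1 + (-32/87)·1 + 73/78·1 = 1 ✓
b·c: (-54/2639)·(-7/6) + (-32/87)·5/4 + 73/78·1 = 1/2 ✓
b·c²: (-54/2639)·49/36 + (-32/87)·25/16 + 73/78·1 = 1/3 ✓
b·Ac: (-32/87)·29/64 + 73/78·26/73 = 1/6 ✓
b·c³: (-54/2639)·(-343/216) + (-32/87)·125/64 + 73/78·1 = 1/4 ✓
b·(c∘Ac): (-32/87)·145/256 + 73/78·26/73 = 1/8 ✓
b·Ac²: (-32/87)·(-203/384) + 73/78·(-26/219) = 1/12 ✓
b·A²c: 73/78·13/292 = 1/24 ✓; 4 stages ⇒ order 4.

4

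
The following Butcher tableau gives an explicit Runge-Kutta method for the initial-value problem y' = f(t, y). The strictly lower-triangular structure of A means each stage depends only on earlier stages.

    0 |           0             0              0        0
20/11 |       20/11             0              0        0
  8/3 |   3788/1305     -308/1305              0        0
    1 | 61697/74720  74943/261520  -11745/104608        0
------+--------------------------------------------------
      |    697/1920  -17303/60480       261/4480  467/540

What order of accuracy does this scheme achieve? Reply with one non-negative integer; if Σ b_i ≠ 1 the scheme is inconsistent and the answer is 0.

b = (697/1920, -17303/60480, 261/4480, 467/540)
c = (0, 20/11, 8/3, 1)
Ac = (0, 0, -112/261, 207/934)
Σ b_i: 697/1920·1 + (-17303/60480)·1 + 261/4480·1 + 467/540·1 = 1 ✓
b·c: (-17303/60480)·20/11 + 261/4480·8/3 + 467/540·1 = 1/2 ✓
b·c²: (-17303/60480)·400/121 + 261/4480·64/9 + 467/540·1 = 1/3 ✓
b·Ac: 261/4480·(-112/261) + 467/540·207/934 = 1/6 ✓
b·c³: (-17303/60480)·8000/1331 + 261/4480·512/27 + 467/540·1 = 1/4 ✓
b·(c∘Ac): 261/4480·(-896/783) + 467/540·207/934 = 1/8 ✓
b·Ac²: 261/4480·(-2240/2871) + 467/540·765/5137 = 1/12 ✓
b·A²c: 467/540·45/934 = 1/24 ✓; 4 stages ⇒ order 4.

4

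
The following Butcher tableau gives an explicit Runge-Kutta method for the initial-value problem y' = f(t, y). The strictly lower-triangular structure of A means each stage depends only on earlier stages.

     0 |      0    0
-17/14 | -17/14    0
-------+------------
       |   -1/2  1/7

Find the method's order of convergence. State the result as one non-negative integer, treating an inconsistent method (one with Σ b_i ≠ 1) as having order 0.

0

b = (-1/2, 1/7)
c = (0, -17/14)
Σ b_i: (-1/2)·1 + 1/7·1 = -5/14 ≠ 1 ⇒ order 0.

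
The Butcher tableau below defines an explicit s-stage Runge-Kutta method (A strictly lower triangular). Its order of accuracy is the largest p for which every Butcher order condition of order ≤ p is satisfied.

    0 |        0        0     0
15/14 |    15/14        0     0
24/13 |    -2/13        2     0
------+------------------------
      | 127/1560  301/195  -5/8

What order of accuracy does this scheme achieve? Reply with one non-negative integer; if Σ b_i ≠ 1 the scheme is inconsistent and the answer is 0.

b = (127/1560, 301/195, -5/8)
c = (0, 15/14, 24/13)
Ac = (0, 0, 15/7)
Σ b_i: 127/1560·1 + 301/195·1 + (-5/8)·1 = 1 ✓
b·c: 301/195·15/14 + (-5/8)·24/13 = 1/2 ✓
b·c²: 301/195·225/196 + (-5/8)·576/169 = -1695/4732 ≠ 1/3 ⇒ order 2.
b·Ac: (-5/8)·15/7 = -75/56 ≠ 1/6

2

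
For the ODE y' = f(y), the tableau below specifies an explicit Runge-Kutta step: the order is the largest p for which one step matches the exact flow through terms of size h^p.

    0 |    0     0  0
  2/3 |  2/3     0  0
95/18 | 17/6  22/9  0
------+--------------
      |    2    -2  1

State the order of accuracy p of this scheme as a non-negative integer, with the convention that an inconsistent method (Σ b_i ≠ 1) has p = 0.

1

b = (2, -2, 1)
c = (0, 2/3, 95/18)
Ac = (0, 0, 44/27)
Σ b_i: 2·1 + (-2)·1 + 1·1 = 1 ✓
b·c: (-2)·2/3 + 1·95/18 = 71/18 ≠ 1/2 ⇒ order 1.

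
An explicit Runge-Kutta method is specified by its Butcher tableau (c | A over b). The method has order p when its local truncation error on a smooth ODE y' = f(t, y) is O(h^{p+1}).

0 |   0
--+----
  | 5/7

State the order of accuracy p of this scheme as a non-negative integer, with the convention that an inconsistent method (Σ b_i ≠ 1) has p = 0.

b = (5/7)
c = (0)
Σ b_i: 5/7·1 = 5/7 ≠ 1 ⇒ order 0.

0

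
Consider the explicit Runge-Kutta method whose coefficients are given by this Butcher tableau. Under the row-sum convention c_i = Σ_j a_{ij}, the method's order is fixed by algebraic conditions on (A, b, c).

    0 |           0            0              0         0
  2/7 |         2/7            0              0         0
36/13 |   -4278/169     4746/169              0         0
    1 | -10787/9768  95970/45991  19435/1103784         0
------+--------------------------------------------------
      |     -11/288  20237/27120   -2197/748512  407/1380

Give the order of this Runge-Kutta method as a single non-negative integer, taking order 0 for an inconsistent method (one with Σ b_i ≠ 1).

4

b = (-11/288, 20237/27120, -2197/748512, 407/1380)
c = (0, 2/7, 36/13, 1)
Ac = (0, 0, 1356/169, 525/814)
Σ b_i: (-11/288)·1 + 20237/27120·1 + (-2197/748512)·1 + 407/1380·1 = 1 ✓
b·c: 20237/27120·2/7 + (-2197/748512)·36/13 + 407/1380·1 = 1/2 ✓
b·c²: 20237/27120·4/49 + (-2197/748512)·1296/169 + 407/1380·1 = 1/3 ✓
b·Ac: (-2197/748512)·1356/169 + 407/1380·525/814 = 1/6 ✓
b·c³: 20237/27120·8/343 + (-2197/748512)·46656/2197 + 407/1380·1 = 1/4 ✓
b·(c∘Ac): (-2197/748512)·48816/2197 + 407/1380·525/814 = 1/8 ✓
b·Ac²: (-2197/748512)·2712/1183 + 407/1380·870/2849 = 1/12 ✓
b·A²c: 407/1380·115/814 = 1/24 ✓; 4 stages ⇒ order 4.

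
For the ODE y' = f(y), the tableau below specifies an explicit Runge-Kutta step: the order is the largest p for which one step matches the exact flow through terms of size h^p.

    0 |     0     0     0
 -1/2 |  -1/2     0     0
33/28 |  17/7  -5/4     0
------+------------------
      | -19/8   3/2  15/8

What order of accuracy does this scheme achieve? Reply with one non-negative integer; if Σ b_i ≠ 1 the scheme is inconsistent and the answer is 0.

b = (-19/8, 3/2, 15/8)
c = (0, -1/2, 33/28)
Ac = (0, 0, 5/8)
Σ b_i: (-19/8)·1 + 3/2·1 + 15/8·1 = 1 ✓
b·c: 3/2·(-1/2) + 15/8·33/28 = 327/224 ≠ 1/2 ⇒ order 1.

1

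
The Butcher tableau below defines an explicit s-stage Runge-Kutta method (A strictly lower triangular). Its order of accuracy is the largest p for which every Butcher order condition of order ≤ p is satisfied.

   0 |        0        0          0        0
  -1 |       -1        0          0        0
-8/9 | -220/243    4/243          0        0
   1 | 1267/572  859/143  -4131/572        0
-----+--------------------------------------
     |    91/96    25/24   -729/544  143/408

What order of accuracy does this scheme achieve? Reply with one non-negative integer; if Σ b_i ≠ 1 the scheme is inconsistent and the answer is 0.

4

b = (91/96, 25/24, -729/544, 143/408)
c = (0, -1, -8/9, 1)
Ac = (0, 0, -4/243, 59/143)
Σ b_i: 91/96·1 + 25/24·1 + (-729/544)·1 + 143/408·1 = 1 ✓
b·c: 25/24·(-1) + (-729/544)·(-8/9) + 143/408·1 = 1/2 ✓
b·c²: 25/24·1 + (-729/544)·64/81 + 143/408·1 = 1/3 ✓
b·Ac: (-729/544)·(-4/243) + 143/408·59/143 = 1/6 ✓
b·c³: 25/24·(-1) + (-729/544)·(-512/729) + 143/408·1 = 1/4 ✓
b·(c∘Ac): (-729/544)·32/2187 + 143/408·59/143 = 1/8 ✓
b·Ac²: (-729/544)·4/243 + 143/408·43/143 = 1/12 ✓
b·A²c: 143/408·17/143 = 1/24 ✓; 4 stages ⇒ order 4.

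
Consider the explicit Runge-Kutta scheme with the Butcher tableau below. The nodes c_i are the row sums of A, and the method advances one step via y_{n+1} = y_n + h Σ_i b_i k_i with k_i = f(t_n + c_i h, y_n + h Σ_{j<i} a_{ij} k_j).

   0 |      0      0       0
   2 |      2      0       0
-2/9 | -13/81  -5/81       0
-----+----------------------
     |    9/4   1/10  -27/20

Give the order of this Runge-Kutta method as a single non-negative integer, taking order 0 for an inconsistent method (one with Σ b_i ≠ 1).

3

b = (9/4, 1/10, -27/20)
c = (0, 2, -2/9)
Ac = (0, 0, -10/81)
Σ b_i: 9/4·1 + 1/10·1 + (-27/20)·1 = 1 ✓
b·c: 1/10·2 + (-27/20)·(-2/9) = 1/2 ✓
b·c²: 1/10·4 + (-27/20)·4/81 = 1/3 ✓
b·Ac: (-27/20)·(-10/81) = 1/6 ✓; 3 stages ⇒ order 3.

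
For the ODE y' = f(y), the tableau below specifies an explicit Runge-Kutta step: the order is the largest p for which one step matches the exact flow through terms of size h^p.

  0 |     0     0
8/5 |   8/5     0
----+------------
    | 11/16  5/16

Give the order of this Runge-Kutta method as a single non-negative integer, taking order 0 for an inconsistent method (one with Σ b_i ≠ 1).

2

b = (11/16, 5/16)
c = (0, 8/5)
Σ b_i: 11/16·1 + 5/16·1 = 1 ✓
b·c: 5/16·8/5 = 1/2 ✓; 2 stages ⇒ order 2.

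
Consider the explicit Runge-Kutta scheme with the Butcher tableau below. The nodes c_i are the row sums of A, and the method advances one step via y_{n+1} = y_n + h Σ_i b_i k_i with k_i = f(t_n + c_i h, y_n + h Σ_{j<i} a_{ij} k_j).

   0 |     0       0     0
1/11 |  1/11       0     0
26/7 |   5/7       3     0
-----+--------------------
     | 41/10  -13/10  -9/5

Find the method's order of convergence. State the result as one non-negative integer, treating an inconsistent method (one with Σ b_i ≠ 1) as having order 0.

1

b = (41/10, -13/10, -9/5)
c = (0, 1/11, 26/7)
Ac = (0, 0, 3/11)
Σ b_i: 41/10·1 + (-13/10)·1 + (-9/5)·1 = 1 ✓
b·c: (-13/10)·1/11 + (-9/5)·26/7 = -5239/770 ≠ 1/2 ⇒ order 1.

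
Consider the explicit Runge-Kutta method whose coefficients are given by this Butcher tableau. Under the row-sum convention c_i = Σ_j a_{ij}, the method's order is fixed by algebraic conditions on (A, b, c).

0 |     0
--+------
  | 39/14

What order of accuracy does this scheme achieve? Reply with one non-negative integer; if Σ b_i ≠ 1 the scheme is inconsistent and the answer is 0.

b = (39/14)
c = (0)
Σ b_i: 39/14·1 = 39/14 ≠ 1 ⇒ order 0.

0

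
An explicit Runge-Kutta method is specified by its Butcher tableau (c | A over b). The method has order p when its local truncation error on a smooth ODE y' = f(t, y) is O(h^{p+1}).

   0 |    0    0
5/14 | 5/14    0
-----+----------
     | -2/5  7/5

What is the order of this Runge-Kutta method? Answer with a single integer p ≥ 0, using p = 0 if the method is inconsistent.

b = (-2/5, 7/5)
c = (0, 5/14)
Σ b_i: (-2/5)·1 + 7/5·1 = 1 ✓
b·c: 7/5·5/14 = 1/2 ✓; 2 stages ⇒ order 2.

2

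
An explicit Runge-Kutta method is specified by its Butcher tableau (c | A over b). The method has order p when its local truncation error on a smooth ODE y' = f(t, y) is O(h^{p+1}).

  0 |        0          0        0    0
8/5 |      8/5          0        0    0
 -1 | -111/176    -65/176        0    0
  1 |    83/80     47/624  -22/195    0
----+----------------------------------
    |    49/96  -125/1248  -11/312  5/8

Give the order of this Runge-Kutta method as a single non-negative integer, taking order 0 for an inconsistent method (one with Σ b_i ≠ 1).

b = (49/96, -125/1248, -11/312, 5/8)
c = (0, 8/5, -1, 1)
Ac = (0, 0, -13/22, 7/30)
Σ b_i: 49/96·1 + (-125/1248)·1 + (-11/312)·1 + 5/8·1 = 1 ✓
b·c: (-125/1248)·8/5 + (-11/312)·(-1) + 5/8·1 = 1/2 ✓
b·c²: (-125/1248)·64/25 + (-11/312)·1 + 5/8·1 = 1/3 ✓
b·Ac: (-11/312)·(-13/22) + 5/8·7/30 = 1/6 ✓
b·c³: (-125/1248)·512/125 + (-11/312)·(-1) + 5/8·1 = 1/4 ✓
b·(c∘Ac): (-11/312)·13/22 + 5/8·7/30 = 1/8 ✓
b·Ac²: (-11/312)·(-52/55) + 5/8·2/25 = 1/12 ✓
b·A²c: 5/8·1/15 = 1/24 ✓; 4 stages ⇒ order 4.

4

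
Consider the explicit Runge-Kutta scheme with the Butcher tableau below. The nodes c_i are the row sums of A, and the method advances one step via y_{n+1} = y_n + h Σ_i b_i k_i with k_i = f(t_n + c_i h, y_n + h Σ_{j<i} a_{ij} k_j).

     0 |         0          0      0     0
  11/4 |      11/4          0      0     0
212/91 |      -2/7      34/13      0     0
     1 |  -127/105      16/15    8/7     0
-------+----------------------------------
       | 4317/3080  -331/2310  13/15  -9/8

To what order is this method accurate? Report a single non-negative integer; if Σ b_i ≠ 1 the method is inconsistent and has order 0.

b = (4317/3080, -331/2310, 13/15, -9/8)
c = (0, 11/4, 212/91, 1)
Ac = (0, 0, 187/26, 53468/9555)
Σ b_i: 4317/3080·1 + (-331/2310)·1 + 13/15·1 + (-9/8)·1 = 1 ✓
b·c: (-331/2310)·11/4 + 13/15·212/91 + (-9/8)·1 = 1/2 ✓
b·c²: (-331/2310)·121/16 + 13/15·44944/8281 + (-9/8)·1 = 254299/101920 ≠ 1/3 ⇒ order 2.
b·Ac: 13/15·187/26 + (-9/8)·53468/9555 = -592/9555 ≠ 1/6

2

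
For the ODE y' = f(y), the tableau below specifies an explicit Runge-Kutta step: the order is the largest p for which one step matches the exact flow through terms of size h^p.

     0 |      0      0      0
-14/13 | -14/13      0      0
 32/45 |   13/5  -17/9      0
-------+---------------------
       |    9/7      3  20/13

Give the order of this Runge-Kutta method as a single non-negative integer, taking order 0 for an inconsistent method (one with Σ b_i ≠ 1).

0

b = (9/7, 3, 20/13)
c = (0, -14/13, 32/45)
Ac = (0, 0, 238/117)
Σ b_i: 9/7·1 + 3·1 + 20/13·1 = 530/91 ≠ 1 ⇒ order 0.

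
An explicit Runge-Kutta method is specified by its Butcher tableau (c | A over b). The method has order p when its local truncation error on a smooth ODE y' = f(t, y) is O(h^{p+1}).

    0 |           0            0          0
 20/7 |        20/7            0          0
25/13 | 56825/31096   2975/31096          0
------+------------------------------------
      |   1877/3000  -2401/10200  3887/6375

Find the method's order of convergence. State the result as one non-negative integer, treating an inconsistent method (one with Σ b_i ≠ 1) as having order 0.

3

b = (1877/3000, -2401/10200, 3887/6375)
c = (0, 20/7, 25/13)
Ac = (0, 0, 2125/7774)
Σ b_i: 1877/3000·1 + (-2401/10200)·1 + 3887/6375·1 = 1 ✓
b·c: (-2401/10200)·20/7 + 3887/6375·25/13 = 1/2 ✓
b·c²: (-2401/10200)·400/49 + 3887/6375·625/169 = 1/3 ✓
b·Ac: 3887/6375·2125/7774 = 1/6 ✓; 3 stages ⇒ order 3.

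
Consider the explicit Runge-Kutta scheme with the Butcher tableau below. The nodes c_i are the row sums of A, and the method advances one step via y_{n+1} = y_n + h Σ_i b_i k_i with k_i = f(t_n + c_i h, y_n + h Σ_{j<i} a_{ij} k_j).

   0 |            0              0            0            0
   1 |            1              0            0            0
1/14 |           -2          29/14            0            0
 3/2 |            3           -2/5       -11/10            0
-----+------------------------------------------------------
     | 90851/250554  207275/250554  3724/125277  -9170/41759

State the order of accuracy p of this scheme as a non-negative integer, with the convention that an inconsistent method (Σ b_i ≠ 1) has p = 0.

3

b = (90851/250554, 207275/250554, 3724/125277, -9170/41759)
c = (0, 1, 1/14, 3/2)
Ac = (0, 0, 29/14, -67/140)
Σ b_i: 90851/250554·1 + 207275/250554·1 + 3724/125277·1 + (-9170/41759)·1 = 1 ✓
b·c: 207275/250554·1 + 3724/125277·1/14 + (-9170/41759)·3/2 = 1/2 ✓
b·c²: 207275/250554·1 + 3724/125277·1/196 + (-9170/41759)·9/4 = 1/3 ✓
b·Ac: 3724/125277·29/14 + (-9170/41759)·(-67/140) = 1/6 ✓
b·c³: 207275/250554·1 + 3724/125277·1/2744 + (-9170/41759)·27/8 = 100731/1169252 ≠ 1/4 ⇒ order 3.
b·(c∘Ac): 3724/125277·29/196 + (-9170/41759)·(-201/280) = 81197/501108 ≠ 1/8
b·Ac²: 3724/125277·29/14 + (-9170/41759)·(-159/392) = 528427/3507756 ≠ 1/12
b·A²c: (-9170/41759)·(-319/140) = 41789/83518 ≠ 1/24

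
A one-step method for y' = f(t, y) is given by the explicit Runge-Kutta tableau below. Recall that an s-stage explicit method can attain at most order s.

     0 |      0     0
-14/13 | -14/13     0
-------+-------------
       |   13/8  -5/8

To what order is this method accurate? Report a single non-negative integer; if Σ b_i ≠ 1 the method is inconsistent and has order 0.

1

b = (13/8, -5/8)
c = (0, -14/13)
Σ b_i: 13/8·1 + (-5/8)·1 = 1 ✓
b·c: (-5/8)·(-14/13) = 35/52 ≠ 1/2 ⇒ order 1.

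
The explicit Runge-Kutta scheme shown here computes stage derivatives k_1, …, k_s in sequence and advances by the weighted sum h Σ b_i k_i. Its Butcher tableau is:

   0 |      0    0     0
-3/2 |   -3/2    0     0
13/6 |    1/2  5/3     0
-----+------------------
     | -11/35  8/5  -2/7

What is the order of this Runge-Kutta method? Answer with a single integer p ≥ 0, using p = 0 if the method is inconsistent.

1

b = (-11/35, 8/5, -2/7)
c = (0, -3/2, 13/6)
Ac = (0, 0, -5/2)
Σ b_i: (-11/35)·1 + 8/5·1 + (-2/7)·1 = 1 ✓
b·c: 8/5·(-3/2) + (-2/7)·13/6 = -317/105 ≠ 1/2 ⇒ order 1.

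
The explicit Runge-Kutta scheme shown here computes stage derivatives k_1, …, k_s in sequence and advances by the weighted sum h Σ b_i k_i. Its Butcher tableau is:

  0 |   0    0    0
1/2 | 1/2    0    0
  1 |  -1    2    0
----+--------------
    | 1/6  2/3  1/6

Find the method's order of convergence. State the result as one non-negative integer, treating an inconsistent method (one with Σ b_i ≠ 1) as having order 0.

3

b = (1/6, 2/3, 1/6)
c = (0, 1/2, 1)
Ac = (0, 0, 1)
Σ b_i: 1/6·1 + 2/3·1 + 1/6·1 = 1 ✓
b·c: 2/3·1/2 + 1/6·1 = 1/2 ✓
b·c²: 2/3·1/4 + 1/6·1 = 1/3 ✓
b·Ac: 1/6·1 = 1/6 ✓; 3 stages ⇒ order 3.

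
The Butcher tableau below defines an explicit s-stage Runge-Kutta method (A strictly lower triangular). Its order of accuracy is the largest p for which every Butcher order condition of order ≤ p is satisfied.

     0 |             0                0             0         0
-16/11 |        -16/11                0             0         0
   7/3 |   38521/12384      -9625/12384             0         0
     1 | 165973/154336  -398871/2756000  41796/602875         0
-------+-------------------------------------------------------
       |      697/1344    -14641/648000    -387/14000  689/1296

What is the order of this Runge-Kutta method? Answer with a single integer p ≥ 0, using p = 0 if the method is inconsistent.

4

b = (697/1344, -14641/648000, -387/14000, 689/1296)
c = (0, -16/11, 7/3, 1)
Ac = (0, 0, 875/774, 513/1378)
Σ b_i: 697/1344·1 + (-14641/648000)·1 + (-387/14000)·1 + 689/1296·1 = 1 ✓
b·c: (-14641/648000)·(-16/11) + (-387/14000)·7/3 + 689/1296·1 = 1/2 ✓
b·c²: (-14641/648000)·256/121 + (-387/14000)·49/9 + 689/1296·1 = 1/3 ✓
b·Ac: (-387/14000)·875/774 + 689/1296·513/1378 = 1/6 ✓
b·c³: (-14641/648000)·(-4096/1331) + (-387/14000)·343/27 + 689/1296·1 = 1/4 ✓
b·(c∘Ac): (-387/14000)·6125/2322 + 689/1296·513/1378 = 1/8 ✓
b·Ac²: (-387/14000)·(-7000/4257) + 689/1296·540/7579 = 1/12 ✓
b·A²c: 689/1296·54/689 = 1/24 ✓; 4 stages ⇒ order 4.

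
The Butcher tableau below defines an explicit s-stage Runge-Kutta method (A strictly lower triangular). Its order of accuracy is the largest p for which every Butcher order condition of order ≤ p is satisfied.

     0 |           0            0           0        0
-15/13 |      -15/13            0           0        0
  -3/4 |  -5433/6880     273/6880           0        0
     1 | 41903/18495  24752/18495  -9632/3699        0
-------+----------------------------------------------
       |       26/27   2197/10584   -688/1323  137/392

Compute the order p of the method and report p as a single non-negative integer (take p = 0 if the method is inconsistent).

b = (26/27, 2197/10584, -688/1323, 137/392)
c = (0, -15/13, -3/4, 1)
Ac = (0, 0, -63/1376, 56/137)
Σ b_i: 26/27·1 + 2197/10584·1 + (-688/1323)·1 + 137/392·1 = 1 ✓
b·c: 2197/10584·(-15/13) + (-688/1323)·(-3/4) + 137/392·1 = 1/2 ✓
b·c²: 2197/10584·225/169 + (-688/1323)·9/16 + 137/392·1 = 1/3 ✓
b·Ac: (-688/1323)·(-63/1376) + 137/392·56/137 = 1/6 ✓
b·c³: 2197/10584·(-3375/2197) + (-688/1323)·(-27/64) + 137/392·1 = 1/4 ✓
b·(c∘Ac): (-688/1323)·189/5504 + 137/392·56/137 = 1/8 ✓
b·Ac²: (-688/1323)·945/17888 + 137/392·1694/5343 = 1/12 ✓
b·A²c: 137/392·49/411 = 1/24 ✓; 4 stages ⇒ order 4.

4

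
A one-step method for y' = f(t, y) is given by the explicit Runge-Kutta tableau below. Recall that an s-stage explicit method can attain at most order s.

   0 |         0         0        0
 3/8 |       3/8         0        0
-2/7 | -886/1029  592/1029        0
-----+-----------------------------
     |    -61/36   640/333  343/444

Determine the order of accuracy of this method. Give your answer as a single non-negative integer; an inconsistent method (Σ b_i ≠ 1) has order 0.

3

b = (-61/36, 640/333, 343/444)
c = (0, 3/8, -2/7)
Ac = (0, 0, 74/343)
Σ b_i: (-61/36)·1 + 640/333·1 + 343/444·1 = 1 ✓
b·c: 640/333·3/8 + 343/444·(-2/7) = 1/2 ✓
b·c²: 640/333·9/64 + 343/444·4/49 = 1/3 ✓
b·Ac: 343/444·74/343 = 1/6 ✓; 3 stages ⇒ order 3.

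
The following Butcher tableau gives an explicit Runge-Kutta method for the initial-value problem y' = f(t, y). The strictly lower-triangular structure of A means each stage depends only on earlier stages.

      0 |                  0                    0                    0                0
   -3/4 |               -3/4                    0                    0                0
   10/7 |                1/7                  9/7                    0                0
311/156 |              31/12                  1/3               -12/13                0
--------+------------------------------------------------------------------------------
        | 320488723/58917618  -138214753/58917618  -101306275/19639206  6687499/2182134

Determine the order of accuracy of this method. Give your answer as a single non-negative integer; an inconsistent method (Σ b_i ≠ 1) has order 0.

3

b = (320488723/58917618, -138214753/58917618, -101306275/19639206, 6687499/2182134)
c = (0, -3/4, 10/7, 311/156)
Ac = (0, 0, -27/28, -571/364)
Σ b_i: 320488723/58917618·1 + (-138214753/58917618)·1 + (-101306275/19639206)·1 + 6687499/2182134·1 = 1 ✓
b·c: (-138214753/58917618)·(-3/4) + (-101306275/19639206)·10/7 + 6687499/2182134·311/156 = 1/2 ✓
b·c²: (-138214753/58917618)·9/16 + (-101306275/19639206)·100/49 + 6687499/2182134·96721/24336 = 1/3 ✓
b·Ac: (-101306275/19639206)·(-27/28) + 6687499/2182134·(-571/364) = 1/6 ✓
b·c³: (-138214753/58917618)·(-27/64) + (-101306275/19639206)·1000/343 + 6687499/2182134·30080231/3796416 = 877827448607/85784051808 ≠ 1/4 ⇒ order 3.
b·(c∘Ac): (-101306275/19639206)·(-135/98) + 6687499/2182134·(-177581/56784) = -259574393/104742432 ≠ 1/8
b·Ac²: (-101306275/19639206)·81/112 + 6687499/2182134·(-17289/10192) = -181858983/20366584 ≠ 1/12
b·A²c: 6687499/2182134·81/91 = 1984203/727378 ≠ 1/24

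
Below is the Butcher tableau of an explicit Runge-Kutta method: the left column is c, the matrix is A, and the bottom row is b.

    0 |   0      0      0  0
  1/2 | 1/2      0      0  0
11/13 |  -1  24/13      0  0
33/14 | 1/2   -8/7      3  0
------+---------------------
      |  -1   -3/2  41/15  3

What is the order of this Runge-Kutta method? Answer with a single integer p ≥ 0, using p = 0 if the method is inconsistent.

0

b = (-1, -3/2, 41/15, 3)
c = (0, 1/2, 11/13, 33/14)
Ac = (0, 0, 12/13, 179/91)
Σ b_i: (-1)·1 + (-3/2)·1 + 41/15·1 + 3·1 = 97/30 ≠ 1 ⇒ order 0.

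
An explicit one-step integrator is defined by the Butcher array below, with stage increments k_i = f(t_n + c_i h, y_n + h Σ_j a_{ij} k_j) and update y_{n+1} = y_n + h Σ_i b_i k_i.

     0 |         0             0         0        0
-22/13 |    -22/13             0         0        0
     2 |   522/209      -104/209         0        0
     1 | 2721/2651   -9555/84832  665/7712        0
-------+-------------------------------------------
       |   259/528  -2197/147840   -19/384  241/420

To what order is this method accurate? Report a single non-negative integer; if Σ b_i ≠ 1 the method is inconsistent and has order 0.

4

b = (259/528, -2197/147840, -19/384, 241/420)
c = (0, -22/13, 2, 1)
Ac = (0, 0, 16/19, 175/482)
Σ b_i: 259/528·1 + (-2197/147840)·1 + (-19/384)·1 + 241/420·1 = 1 ✓
b·c: (-2197/147840)·(-22/13) + (-19/384)·2 + 241/420·1 = 1/2 ✓
b·c²: (-2197/147840)·484/169 + (-19/384)·4 + 241/420·1 = 1/3 ✓
b·Ac: (-19/384)·16/19 + 241/420·175/482 = 1/6 ✓
b·c³: (-2197/147840)·(-10648/2197) + (-19/384)·8 + 241/420·1 = 1/4 ✓
b·(c∘Ac): (-19/384)·32/19 + 241/420·175/482 = 1/8 ✓
b·Ac²: (-19/384)·(-352/247) + 241/420·70/3133 = 1/12 ✓
b·A²c: 241/420·35/482 = 1/24 ✓; 4 stages ⇒ order 4.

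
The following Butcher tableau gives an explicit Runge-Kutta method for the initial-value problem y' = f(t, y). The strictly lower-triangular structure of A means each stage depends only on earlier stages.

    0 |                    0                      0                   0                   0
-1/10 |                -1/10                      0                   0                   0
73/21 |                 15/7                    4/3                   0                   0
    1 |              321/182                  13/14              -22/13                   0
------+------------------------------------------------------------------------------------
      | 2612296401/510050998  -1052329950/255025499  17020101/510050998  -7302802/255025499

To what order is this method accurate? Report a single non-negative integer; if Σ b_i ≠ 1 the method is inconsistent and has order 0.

3

b = (2612296401/510050998, -1052329950/255025499, 17020101/510050998, -7302802/255025499)
c = (0, -1/10, 73/21, 1)
Ac = (0, 0, -2/15, -4661/780)
Σ b_i: 2612296401/510050998·1 + (-1052329950/255025499)·1 + 17020101/510050998·1 + (-7302802/255025499)·1 = 1 ✓
b·c: (-1052329950/255025499)·(-1/10) + 17020101/510050998·73/21 + (-7302802/255025499)·1 = 1/2 ✓
b·c²: (-1052329950/255025499)·1/100 + 17020101/510050998·5329/441 + (-7302802/255025499)·1 = 1/3 ✓
b·Ac: 17020101/510050998·(-2/15) + (-7302802/255025499)·(-4661/780) = 1/6 ✓
b·c³: (-1052329950/255025499)·(-1/1000) + 17020101/510050998·389017/9261 + (-7302802/255025499)·1 = 442539958327/321332128740 ≠ 1/4 ⇒ order 3.
b·(c∘Ac): 17020101/510050998·(-146/315) + (-7302802/255025499)·(-4661/780) = 1190837471/7650764970 ≠ 1/8
b·Ac²: 17020101/510050998·1/75 + (-7302802/255025499)·(-23436953/1146600) = 263516198299/449864980236 ≠ 1/12
b·A²c: (-7302802/255025499)·44/195 = -24717176/3825382485 ≠ 1/24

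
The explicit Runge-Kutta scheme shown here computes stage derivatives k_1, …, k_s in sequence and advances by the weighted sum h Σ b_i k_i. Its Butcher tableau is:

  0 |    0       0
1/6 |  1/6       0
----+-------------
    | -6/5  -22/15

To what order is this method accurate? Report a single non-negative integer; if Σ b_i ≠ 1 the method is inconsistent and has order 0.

b = (-6/5, -22/15)
c = (0, 1/6)
Σ b_i: (-6/5)·1 + (-22/15)·1 = -8/3 ≠ 1 ⇒ order 0.

0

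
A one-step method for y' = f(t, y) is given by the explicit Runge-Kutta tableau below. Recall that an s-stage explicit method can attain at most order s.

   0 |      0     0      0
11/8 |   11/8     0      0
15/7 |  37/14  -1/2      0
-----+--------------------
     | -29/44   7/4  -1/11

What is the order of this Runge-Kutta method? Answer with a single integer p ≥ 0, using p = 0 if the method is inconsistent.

1

b = (-29/44, 7/4, -1/11)
c = (0, 11/8, 15/7)
Ac = (0, 0, -11/16)
Σ b_i: (-29/44)·1 + 7/4·1 + (-1/11)·1 = 1 ✓
b·c: 7/4·11/8 + (-1/11)·15/7 = 5449/2464 ≠ 1/2 ⇒ order 1.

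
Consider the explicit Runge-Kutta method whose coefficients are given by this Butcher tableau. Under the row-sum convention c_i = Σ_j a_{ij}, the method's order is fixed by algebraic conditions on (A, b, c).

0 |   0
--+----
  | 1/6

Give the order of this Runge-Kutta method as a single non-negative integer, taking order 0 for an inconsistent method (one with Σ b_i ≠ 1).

b = (1/6)
c = (0)
Σ b_i: 1/6·1 = 1/6 ≠ 1 ⇒ order 0.

0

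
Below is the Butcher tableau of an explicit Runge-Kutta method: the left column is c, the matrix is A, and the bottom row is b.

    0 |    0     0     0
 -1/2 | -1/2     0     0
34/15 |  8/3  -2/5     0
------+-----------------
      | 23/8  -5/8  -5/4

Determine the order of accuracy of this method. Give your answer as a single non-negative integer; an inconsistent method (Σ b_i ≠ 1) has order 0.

b = (23/8, -5/8, -5/4)
c = (0, -1/2, 34/15)
Ac = (0, 0, 1/5)
Σ b_i: 23/8·1 + (-5/8)·1 + (-5/4)·1 = 1 ✓
b·c: (-5/8)·(-1/2) + (-5/4)·34/15 = -121/48 ≠ 1/2 ⇒ order 1.

1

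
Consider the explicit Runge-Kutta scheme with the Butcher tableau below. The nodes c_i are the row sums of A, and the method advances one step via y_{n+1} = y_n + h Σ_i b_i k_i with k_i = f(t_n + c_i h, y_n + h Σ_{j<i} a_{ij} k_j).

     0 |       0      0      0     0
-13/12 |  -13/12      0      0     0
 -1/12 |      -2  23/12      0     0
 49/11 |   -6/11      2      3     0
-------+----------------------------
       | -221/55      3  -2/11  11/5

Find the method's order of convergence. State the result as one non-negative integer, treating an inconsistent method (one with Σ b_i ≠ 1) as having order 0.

1

b = (-221/55, 3, -2/11, 11/5)
c = (0, -13/12, -1/12, 49/11)
Ac = (0, 0, -299/144, -29/12)
Σ b_i: (-221/55)·1 + 3·1 + (-2/11)·1 + 11/5·1 = 1 ✓
b·c: 3·(-13/12) + (-2/11)·(-1/12) + 11/5·49/11 = 4333/660 ≠ 1/2 ⇒ order 1.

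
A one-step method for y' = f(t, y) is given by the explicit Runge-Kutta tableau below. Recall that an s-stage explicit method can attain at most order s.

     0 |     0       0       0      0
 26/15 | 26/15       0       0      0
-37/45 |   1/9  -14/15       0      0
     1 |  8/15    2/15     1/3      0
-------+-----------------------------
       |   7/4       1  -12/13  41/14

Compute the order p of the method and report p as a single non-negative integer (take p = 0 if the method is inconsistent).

0

b = (7/4, 1, -12/13, 41/14)
c = (0, 26/15, -37/45, 1)
Ac = (0, 0, -364/225, -29/675)
Σ b_i: 7/4·1 + 1·1 + (-12/13)·1 + 41/14·1 = 1731/364 ≠ 1 ⇒ order 0.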